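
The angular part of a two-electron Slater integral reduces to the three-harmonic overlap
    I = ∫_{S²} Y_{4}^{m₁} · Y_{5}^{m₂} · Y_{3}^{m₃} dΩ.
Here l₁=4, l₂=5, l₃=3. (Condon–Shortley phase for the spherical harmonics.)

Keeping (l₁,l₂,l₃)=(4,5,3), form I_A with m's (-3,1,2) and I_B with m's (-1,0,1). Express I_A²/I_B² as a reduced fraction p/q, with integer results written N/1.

Shared (l₁,l₂,l₃)=(4,5,3): N and (l;000)² cancel in I_A²/I_B².
A: Δ = 6!·2!·4!/13! = 1/180180; Racah Σ t=5..6: t=5:−1/1440 t=6:+1/17280 = -11/17280; ⇒ 3j(4 5 3; -3 1 2)² = 11/468, sgn +1
B: Δ = 6!·2!·4!/13! = 1/180180; Racah Σ t=3..5: t=3:−1/288 t=4:+1/288 t=5:−1/5760 = -1/5760; ⇒ 3j(4 5 3; -1 0 1)² = 1/12012, sgn -1
I_A²/I_B² = (11/468)/(1/12012) = 847/3

847/3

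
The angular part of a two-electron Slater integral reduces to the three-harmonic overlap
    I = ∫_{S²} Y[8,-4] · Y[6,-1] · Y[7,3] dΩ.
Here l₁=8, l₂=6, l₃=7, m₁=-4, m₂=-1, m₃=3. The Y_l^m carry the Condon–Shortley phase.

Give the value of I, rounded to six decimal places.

m-sum = -4 − 1 + 3 = -2 ≠ 0 ⇒ I = 0

0.000000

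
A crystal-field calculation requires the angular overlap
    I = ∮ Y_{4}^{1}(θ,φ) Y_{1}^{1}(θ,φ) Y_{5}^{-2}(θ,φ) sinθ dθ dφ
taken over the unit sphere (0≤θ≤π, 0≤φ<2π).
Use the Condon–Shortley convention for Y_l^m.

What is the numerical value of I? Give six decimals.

Checks pass: Σm=0; 10 even; l₃=5∈[3,5].
(2·4+1)(2·1+1)(2·5+1) = 297
Δ: 0! 8! 2! / 11! → 1/495
sum: t=0:+1/576 = 1/576
3j²(4 1 5; 0 0 0) = Δ·Π!·Σ² = 5/99  (sign -1)
sum: t=0:+1/1440 = 1/1440
3j²(4 1 5; 1 1 -2) = Δ·Π!·Σ² = 7/165  (sign -1)
combine: 4πI² = 297·5/99·7/165 = 7/11
take √, sign +1: I = 0.22503380

0.225034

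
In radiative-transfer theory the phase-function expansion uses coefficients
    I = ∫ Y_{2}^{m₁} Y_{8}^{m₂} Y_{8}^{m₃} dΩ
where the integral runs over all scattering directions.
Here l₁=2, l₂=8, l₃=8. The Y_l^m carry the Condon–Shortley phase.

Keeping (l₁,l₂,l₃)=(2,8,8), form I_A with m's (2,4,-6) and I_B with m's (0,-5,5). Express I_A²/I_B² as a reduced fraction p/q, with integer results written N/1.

364/1

Same 2,8,8: normalisation and zero-m 3j drop out of the ratio.
A: Δ: 2! 2! 14! / 19! → 1/348840; sum: t=0:+1/3832012800 = 1/3832012800; 3j²(2 8 8; 2 4 -6) = Δ·Π!·Σ² = 91/9690  (sign +1)
B: Δ: 2! 2! 14! / 19! → 1/348840; sum: t=0:+1/958003200 t=1:−1/958003200 t=2:+1/24908083200 = 1/24908083200; 3j²(2 8 8; 0 -5 5) = Δ·Π!·Σ² = 1/38760  (sign -1)
I_A²/I_B² = (91/9690)/(1/38760) = 364/1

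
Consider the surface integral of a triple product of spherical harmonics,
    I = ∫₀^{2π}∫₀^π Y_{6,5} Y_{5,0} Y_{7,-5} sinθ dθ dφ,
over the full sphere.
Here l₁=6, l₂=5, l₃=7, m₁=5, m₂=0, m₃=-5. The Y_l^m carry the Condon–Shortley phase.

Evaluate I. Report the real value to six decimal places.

Checks pass: Σm=0; 18 even; l₃=7∈[1,11].
(2·6+1)(2·5+1)(2·7+1) = 2145
Δ: 4! 8! 6! / 19! → 1/174594420
sum: t=0:+1/4147200 t=1:−1/207360 t=2:+1/82944 t=3:−1/207360 t=4:+1/4147200 = 1/345600
3j²(6 5 7; 0 0 0) = Δ·Π!·Σ² = 420/46189  (sign -1)
sum: t=0:+1/14515200 t=1:−1/11612160 = -1/58060800
3j²(6 5 7; 5 0 -5) = Δ·Π!·Σ² = 55/58786  (sign -1)
combine: 4πI² = 2145·420/46189·55/58786 = 24750/1356277
take √, sign +1: I = 0.03810733

0.038107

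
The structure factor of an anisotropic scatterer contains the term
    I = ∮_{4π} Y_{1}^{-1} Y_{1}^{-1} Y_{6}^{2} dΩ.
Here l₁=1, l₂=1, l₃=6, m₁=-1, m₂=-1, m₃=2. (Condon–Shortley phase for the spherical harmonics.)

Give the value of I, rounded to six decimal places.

l₃=6 ∉ [0,2] — triangle fails ⇒ I = 0

0.000000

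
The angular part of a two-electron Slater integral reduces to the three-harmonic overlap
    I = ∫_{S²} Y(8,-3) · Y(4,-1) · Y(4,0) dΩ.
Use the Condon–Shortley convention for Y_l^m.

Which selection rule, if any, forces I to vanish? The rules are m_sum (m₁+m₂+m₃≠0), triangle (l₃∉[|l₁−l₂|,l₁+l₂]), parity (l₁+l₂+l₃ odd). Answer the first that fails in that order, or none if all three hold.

m_sum

azimuthal sum: -3 − 1 + 0 = -4  ✗
4 ≤ 4 ≤ 12 (triangle on l)
L = 8 + 4 + 4 = 16 (even)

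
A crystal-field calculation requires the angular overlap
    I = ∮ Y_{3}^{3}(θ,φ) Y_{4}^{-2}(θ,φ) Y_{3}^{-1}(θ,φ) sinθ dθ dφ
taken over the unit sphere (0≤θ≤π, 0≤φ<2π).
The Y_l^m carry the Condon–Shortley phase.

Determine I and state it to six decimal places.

Checks pass: Σm=0; 10 even; l₃=3∈[1,7].
(2·3+1)(2·4+1)(2·3+1) = 441
Δ: 4! 2! 4! / 11! → 1/34650
sum: t=1:−1/72 t=2:+1/16 t=3:−1/72 = 5/144
3j²(3 4 3; 0 0 0) = Δ·Π!·Σ² = 2/77  (sign -1)
sum: t=0:+1/192 = 1/192
3j²(3 4 3; 3 -2 -1) = Δ·Π!·Σ² = 3/77  (sign +1)
combine: 4πI² = 441·2/77·3/77 = 54/121
take √, sign -1: I = -0.18845135

-0.188451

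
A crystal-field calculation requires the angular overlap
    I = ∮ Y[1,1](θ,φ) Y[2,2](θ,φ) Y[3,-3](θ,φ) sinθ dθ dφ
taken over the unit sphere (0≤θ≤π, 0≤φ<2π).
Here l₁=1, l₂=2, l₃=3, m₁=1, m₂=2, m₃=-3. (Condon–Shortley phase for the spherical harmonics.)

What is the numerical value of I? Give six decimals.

-0.319865

Checks pass: Σm=0; 6 even; l₃=3∈[1,3].
(2·1+1)(2·2+1)(2·3+1) = 105
Δ: 0! 2! 4! / 7! → 1/105
sum: t=0:+1/4 = 1/4
3j²(1 2 3; 0 0 0) = Δ·Π!·Σ² = 3/35  (sign -1)
sum: t=0:+1/48 = 1/48
3j²(1 2 3; 1 2 -3) = Δ·Π!·Σ² = 1/7  (sign +1)
combine: 4πI² = 105·3/35·1/7 = 9/7
take √, sign -1: I = -0.31986543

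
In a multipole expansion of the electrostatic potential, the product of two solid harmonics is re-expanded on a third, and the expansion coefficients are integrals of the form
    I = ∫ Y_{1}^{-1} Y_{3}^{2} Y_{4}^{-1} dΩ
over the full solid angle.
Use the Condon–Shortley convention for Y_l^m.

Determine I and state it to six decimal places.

m-sum 0 ✓  L=8 even ✓  2≤4≤4 ✓
Π(2lᵢ+1) = 3×7×9 = 189
triangle coeff Δ(1,3,4) = 1/252
Σ_t [0,0]: t=0:+1/36 = 1/36
(3j)²=4/63 [(1 3 4; 0 0 0)], sign=+1
Σ_t [0,0]: t=0:+1/240 = 1/240
(3j)²=1/84 [(1 3 4; -1 2 -1)], sign=-1
⇒ 4πI² = 1/7
I = (-1)√(1/7/(4π)) = -0.10662181

-0.106622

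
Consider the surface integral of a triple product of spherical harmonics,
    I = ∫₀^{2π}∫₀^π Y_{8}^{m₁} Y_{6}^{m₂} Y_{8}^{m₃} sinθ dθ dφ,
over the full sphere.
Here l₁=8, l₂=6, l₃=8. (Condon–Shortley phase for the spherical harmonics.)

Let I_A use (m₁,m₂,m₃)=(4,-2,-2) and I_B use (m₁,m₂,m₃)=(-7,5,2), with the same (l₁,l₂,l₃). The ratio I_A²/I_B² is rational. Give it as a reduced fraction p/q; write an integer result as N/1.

l's match ⇒ only the (l;m) 3-j factors differ between A and B.
A: triangle coeff Δ(8,6,8) = 1/13742520792; Σ_t [0,4]: t=0:+1/597196800 t=1:−1/130636800 t=2:+1/185794560 t=3:−1/1567641600 t=4:+1/125411328000 = -11/8957952000; (3j)²=308/96577 [(8 6 8; 4 -2 -2)], sign=-1
B: triangle coeff Δ(8,6,8) = 1/13742520792; Σ_t [5,6]: t=5:−1/313528320000 t=6:+1/31352832000 = 1/34836480000; (3j)²=243/29716 [(8 6 8; -7 5 2)], sign=+1
I_A²/I_B² = (308/96577)/(243/29716) = 1232/3159

1232/3159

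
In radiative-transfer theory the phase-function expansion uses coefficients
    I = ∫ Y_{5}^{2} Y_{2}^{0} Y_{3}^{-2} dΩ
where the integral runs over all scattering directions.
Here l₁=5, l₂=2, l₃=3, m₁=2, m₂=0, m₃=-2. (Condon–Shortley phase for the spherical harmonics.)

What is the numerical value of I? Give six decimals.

m-sum 0 ✓  L=10 even ✓  3≤3≤7 ✓
Π(2lᵢ+1) = 11×5×7 = 385
triangle coeff Δ(5,2,3) = 1/2310
Σ_t [2,2]: t=2:+1/144 = 1/144
(3j)²=10/231 [(5 2 3; 0 0 0)], sign=-1
Σ_t [2,2]: t=2:+1/480 = 1/480
(3j)²=3/110 [(5 2 3; 2 0 -2)], sign=-1
⇒ 4πI² = 5/11
I = (+1)√(5/11/(4π)) = 0.19018827

0.190188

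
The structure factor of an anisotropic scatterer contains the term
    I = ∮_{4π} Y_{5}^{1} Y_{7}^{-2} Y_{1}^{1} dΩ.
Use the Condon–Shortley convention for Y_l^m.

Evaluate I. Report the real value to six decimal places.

|5−7|≤1≤5+7 violated ⇒ I = 0

0.000000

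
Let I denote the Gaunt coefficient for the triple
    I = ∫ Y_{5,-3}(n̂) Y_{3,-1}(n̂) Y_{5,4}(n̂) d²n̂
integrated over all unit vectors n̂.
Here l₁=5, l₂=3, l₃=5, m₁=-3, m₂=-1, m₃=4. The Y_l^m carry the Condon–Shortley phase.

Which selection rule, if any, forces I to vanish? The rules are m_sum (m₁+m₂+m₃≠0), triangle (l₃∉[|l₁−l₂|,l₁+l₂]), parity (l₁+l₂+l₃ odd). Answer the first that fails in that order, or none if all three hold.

parity

Σmᵢ = 0  ✓
l₃∈[|l₁−l₂|,l₁+l₂]=[2,8], have l₃=5  ✓
Σlᵢ = 13 ⇒ odd  ✗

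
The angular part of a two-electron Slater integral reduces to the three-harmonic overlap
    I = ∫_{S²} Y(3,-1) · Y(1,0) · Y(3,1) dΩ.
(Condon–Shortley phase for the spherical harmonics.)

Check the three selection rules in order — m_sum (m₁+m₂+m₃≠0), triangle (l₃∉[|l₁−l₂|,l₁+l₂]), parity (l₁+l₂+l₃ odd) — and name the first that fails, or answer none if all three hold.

azimuthal sum: -1 + 0 + 1 = 0  ✓
2 ≤ 3 ≤ 4 (triangle on l)  ✓
L = 3 + 1 + 3 = 7 (odd)  ✗

parity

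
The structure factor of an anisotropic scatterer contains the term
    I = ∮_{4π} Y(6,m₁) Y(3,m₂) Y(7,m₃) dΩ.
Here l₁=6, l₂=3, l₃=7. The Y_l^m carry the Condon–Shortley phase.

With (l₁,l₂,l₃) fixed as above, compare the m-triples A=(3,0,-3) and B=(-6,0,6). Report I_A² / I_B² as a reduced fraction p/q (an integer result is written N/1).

5/3146

l's match ⇒ only the (l;m) 3-j factors differ between A and B.
A: triangle coeff Δ(6,3,7) = 1/2042040; Σ_t [0,2]: t=0:+1/362880 t=1:−1/322560 t=2:+1/4354560 = -1/8709120; (3j)²=3/68068 [(6 3 7; 3 0 -3)], sign=-1
B: triangle coeff Δ(6,3,7) = 1/2042040; Σ_t [2,2]: t=2:+1/43545600 = 1/43545600; (3j)²=33/1190 [(6 3 7; -6 0 6)], sign=-1
I_A²/I_B² = (3/68068)/(33/1190) = 5/3146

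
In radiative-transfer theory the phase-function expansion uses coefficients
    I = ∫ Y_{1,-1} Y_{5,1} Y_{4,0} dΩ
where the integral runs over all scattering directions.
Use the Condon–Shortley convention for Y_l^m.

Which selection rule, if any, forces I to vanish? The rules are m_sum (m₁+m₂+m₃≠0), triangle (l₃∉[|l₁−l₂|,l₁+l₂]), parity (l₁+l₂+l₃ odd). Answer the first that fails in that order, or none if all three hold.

Σmᵢ = 0  ✓
l₃∈[|l₁−l₂|,l₁+l₂]=[4,6], have l₃=4  ✓
Σlᵢ = 10 ⇒ even  ✓

none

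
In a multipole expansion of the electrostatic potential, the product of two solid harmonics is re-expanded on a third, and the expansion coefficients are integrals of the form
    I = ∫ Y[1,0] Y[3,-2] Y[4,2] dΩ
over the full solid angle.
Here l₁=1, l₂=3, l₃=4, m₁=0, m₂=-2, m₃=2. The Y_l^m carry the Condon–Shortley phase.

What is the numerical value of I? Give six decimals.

0.213244

Rules hold: Σm=0, L=8 even, 2≤4≤4.
N = 3·7·9 = 189
Δ = 0!·2!·6!/9! = 1/252
Racah Σ t=0..0: t=0:+1/36 = 1/36
⇒ 3j(1 3 4; 0 0 0)² = 4/63, sgn +1
Racah Σ t=0..0: t=0:+1/120 = 1/120
⇒ 3j(1 3 4; 0 -2 2)² = 1/21, sgn +1
4πI² = N·(3j₀)²·(3jₘ)² = 4/7
I = +1·√(0.571429/4π) = 0.21324362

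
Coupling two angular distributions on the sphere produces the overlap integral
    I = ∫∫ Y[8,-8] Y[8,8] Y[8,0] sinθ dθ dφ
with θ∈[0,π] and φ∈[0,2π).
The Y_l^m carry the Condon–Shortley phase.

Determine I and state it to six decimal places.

Checks pass: Σm=0; 24 even; l₃=8∈[0,16].
(2·8+1)(2·8+1)(2·8+1) = 4913
Δ: 8! 8! 8! / 25! → 1/236637794250
sum: t=0:+1/65548320768000 t=1:−1/128024064000 t=2:+1/2985984000 t=3:−1/373248000 t=4:+1/191102976 t=5:−1/373248000 t=6:+1/2985984000 t=7:−1/128024064000 t=8:+1/65548320768000 = 11/20808990720
3j²(8 8 8; 0 0 0) = Δ·Π!·Σ² = 490/96577  (sign +1)
sum: t=8:+1/65548320768000 = 1/65548320768000
3j²(8 8 8; -8 8 0) = Δ·Π!·Σ² = 26/37145  (sign +1)
combine: 4πI² = 4913·490/96577·26/37145 = 3332/190969
take √, sign +1: I = 0.03726200

0.037262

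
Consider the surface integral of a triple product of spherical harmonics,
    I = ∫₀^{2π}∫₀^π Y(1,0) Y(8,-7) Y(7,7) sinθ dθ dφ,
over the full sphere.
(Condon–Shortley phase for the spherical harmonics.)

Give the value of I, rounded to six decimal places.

m-sum 0 ✓  L=16 even ✓  7≤7≤9 ✓
Π(2lᵢ+1) = 3×17×15 = 765
triangle coeff Δ(1,8,7) = 1/2040
Σ_t [1,1]: t=1:−1/25401600 = -1/25401600
(3j)²=8/255 [(1 8 7; 0 0 0)], sign=+1
Σ_t [1,1]: t=1:−1/87178291200 = -1/87178291200
(3j)²=1/136 [(1 8 7; 0 -7 7)], sign=-1
⇒ 4πI² = 3/17
I = (-1)√(3/17/(4π)) = -0.11850352

-0.118504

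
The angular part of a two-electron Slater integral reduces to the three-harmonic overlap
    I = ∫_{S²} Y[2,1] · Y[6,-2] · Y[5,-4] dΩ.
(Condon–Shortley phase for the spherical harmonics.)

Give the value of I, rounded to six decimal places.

Σmᵢ = -5 ≠ 0, so the φ-integral vanishes; I = 0

0.000000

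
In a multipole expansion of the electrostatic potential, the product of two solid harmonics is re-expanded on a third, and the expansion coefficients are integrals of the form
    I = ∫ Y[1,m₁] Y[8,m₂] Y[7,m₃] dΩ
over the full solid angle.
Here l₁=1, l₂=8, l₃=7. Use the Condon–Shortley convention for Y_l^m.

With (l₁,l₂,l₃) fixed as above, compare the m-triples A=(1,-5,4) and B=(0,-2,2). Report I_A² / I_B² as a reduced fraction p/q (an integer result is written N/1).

13/10

l's match ⇒ only the (l;m) 3-j factors differ between A and B.
A: triangle coeff Δ(1,8,7) = 1/2040; Σ_t [0,0]: t=0:+1/479001600 = 1/479001600; (3j)²=13/340 [(1 8 7; 1 -5 4)], sign=-1
B: triangle coeff Δ(1,8,7) = 1/2040; Σ_t [1,1]: t=1:−1/43545600 = -1/43545600; (3j)²=1/34 [(1 8 7; 0 -2 2)], sign=+1
I_A²/I_B² = (13/340)/(1/34) = 13/10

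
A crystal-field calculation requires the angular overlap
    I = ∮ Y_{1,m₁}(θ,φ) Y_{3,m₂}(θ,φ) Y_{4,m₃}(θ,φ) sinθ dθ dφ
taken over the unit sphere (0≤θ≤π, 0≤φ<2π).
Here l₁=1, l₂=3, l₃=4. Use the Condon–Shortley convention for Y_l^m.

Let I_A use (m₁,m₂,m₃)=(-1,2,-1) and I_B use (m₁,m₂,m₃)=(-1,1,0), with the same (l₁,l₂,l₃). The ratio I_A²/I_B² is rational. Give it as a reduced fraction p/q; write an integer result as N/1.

Same 1,3,4: normalisation and zero-m 3j drop out of the ratio.
A: Δ: 0! 2! 6! / 9! → 1/252; sum: t=0:+1/240 = 1/240; 3j²(1 3 4; -1 2 -1) = Δ·Π!·Σ² = 1/84  (sign -1)
B: Δ: 0! 2! 6! / 9! → 1/252; sum: t=0:+1/96 = 1/96; 3j²(1 3 4; -1 1 0) = Δ·Π!·Σ² = 1/42  (sign +1)
I_A²/I_B² = (1/84)/(1/42) = 1/2

1/2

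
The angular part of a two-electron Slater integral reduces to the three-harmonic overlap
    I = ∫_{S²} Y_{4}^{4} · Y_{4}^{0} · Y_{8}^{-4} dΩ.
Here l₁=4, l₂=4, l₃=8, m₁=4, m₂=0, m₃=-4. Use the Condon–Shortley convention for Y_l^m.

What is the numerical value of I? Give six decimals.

Checks pass: Σm=0; 16 even; l₃=8∈[0,8].
(2·4+1)(2·4+1)(2·8+1) = 1377
Δ: 0! 8! 8! / 17! → 1/218790
sum: t=0:+1/331776 = 1/331776
3j²(4 4 8; 0 0 0) = Δ·Π!·Σ² = 490/21879  (sign +1)
sum: t=0:+1/23224320 = 1/23224320
3j²(4 4 8; 4 0 -4) = Δ·Π!·Σ² = 1/442  (sign +1)
combine: 4πI² = 1377·490/21879·1/442 = 2205/31603
take √, sign +1: I = 0.07451354

0.074514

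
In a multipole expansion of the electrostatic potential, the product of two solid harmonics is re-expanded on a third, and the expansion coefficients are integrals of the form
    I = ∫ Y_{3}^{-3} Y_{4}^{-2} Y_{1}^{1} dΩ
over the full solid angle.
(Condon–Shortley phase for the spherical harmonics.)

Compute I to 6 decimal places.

0.000000

Σmᵢ = -4 ≠ 0, so the φ-integral vanishes; I = 0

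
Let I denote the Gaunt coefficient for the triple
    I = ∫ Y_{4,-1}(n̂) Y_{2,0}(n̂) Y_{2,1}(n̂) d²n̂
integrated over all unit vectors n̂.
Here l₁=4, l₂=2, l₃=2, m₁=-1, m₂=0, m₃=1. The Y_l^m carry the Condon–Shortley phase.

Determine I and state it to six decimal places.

-0.220728

m-sum 0 ✓  L=8 even ✓  2≤2≤6 ✓
Π(2lᵢ+1) = 9×5×5 = 225
triangle coeff Δ(4,2,2) = 1/630
Σ_t [2,2]: t=2:+1/16 = 1/16
(3j)²=2/35 [(4 2 2; 0 0 0)], sign=+1
Σ_t [2,2]: t=2:+1/24 = 1/24
(3j)²=1/21 [(4 2 2; -1 0 1)], sign=-1
⇒ 4πI² = 30/49
I = (-1)√(30/49/(4π)) = -0.22072812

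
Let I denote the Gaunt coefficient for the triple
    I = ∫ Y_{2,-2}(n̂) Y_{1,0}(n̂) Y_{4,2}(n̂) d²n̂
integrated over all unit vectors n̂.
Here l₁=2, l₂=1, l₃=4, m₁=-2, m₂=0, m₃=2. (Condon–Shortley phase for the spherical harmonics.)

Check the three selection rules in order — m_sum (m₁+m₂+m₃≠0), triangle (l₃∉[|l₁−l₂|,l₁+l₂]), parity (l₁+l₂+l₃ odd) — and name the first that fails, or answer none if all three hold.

Σmᵢ = 0  ✓
l₃∈[|l₁−l₂|,l₁+l₂]=[1,3], have l₃=4  ✗
Σlᵢ = 7 ⇒ odd

triangle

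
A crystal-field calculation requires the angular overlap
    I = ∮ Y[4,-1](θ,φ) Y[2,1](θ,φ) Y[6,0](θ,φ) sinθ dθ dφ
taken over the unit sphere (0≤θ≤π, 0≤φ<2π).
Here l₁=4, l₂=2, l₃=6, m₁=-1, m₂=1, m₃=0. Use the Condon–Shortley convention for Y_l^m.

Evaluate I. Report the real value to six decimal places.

0.174223

m-sum 0 ✓  L=12 even ✓  2≤6≤6 ✓
Π(2lᵢ+1) = 9×5×13 = 585
triangle coeff Δ(4,2,6) = 1/6435
Σ_t [0,0]: t=0:+1/2304 = 1/2304
(3j)²=5/143 [(4 2 6; 0 0 0)], sign=+1
Σ_t [0,0]: t=0:+1/4320 = 1/4320
(3j)²=8/429 [(4 2 6; -1 1 0)], sign=+1
⇒ 4πI² = 600/1573
I = (+1)√(600/1573/(4π)) = 0.17422334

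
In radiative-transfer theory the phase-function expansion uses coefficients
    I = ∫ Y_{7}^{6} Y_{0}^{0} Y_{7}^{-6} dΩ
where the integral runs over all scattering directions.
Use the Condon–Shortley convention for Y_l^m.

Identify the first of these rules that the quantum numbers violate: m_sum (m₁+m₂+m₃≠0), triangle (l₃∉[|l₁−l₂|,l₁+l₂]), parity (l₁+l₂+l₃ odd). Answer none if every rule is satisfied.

none

m₁+m₂+m₃ = 6 + 0 − 6 = 0  ✓
triangle: |7−0|=7 ≤ l₃=7 ≤ 7+0=7  ✓
parity: l₁+l₂+l₃ = 14 is even  ✓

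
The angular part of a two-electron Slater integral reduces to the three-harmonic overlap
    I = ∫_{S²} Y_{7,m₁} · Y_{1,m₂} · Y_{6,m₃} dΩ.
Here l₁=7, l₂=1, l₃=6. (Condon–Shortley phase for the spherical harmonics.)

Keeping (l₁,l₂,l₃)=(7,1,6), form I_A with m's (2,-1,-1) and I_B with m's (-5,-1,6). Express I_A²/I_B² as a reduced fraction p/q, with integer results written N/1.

36/1

Same 7,1,6: normalisation and zero-m 3j drop out of the ratio.
A: Δ: 2! 12! 0! / 15! → 1/1365; sum: t=0:+1/1209600 = 1/1209600; 3j²(7 1 6; 2 -1 -1) = Δ·Π!·Σ² = 12/455  (sign -1)
B: Δ: 2! 12! 0! / 15! → 1/1365; sum: t=0:+1/958003200 = 1/958003200; 3j²(7 1 6; -5 -1 6) = Δ·Π!·Σ² = 1/1365  (sign +1)
I_A²/I_B² = (12/455)/(1/1365) = 36/1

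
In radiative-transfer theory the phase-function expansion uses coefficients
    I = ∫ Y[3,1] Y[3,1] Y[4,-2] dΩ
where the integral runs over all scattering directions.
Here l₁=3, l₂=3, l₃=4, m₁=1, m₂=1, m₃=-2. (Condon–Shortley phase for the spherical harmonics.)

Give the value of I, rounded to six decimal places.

Checks pass: Σm=0; 10 even; l₃=4∈[0,6].
(2·3+1)(2·3+1)(2·4+1) = 441
Δ: 2! 4! 4! / 11! → 1/34650
sum: t=0:+1/72 t=1:−1/16 t=2:+1/72 = -5/144
3j²(3 3 4; 0 0 0) = Δ·Π!·Σ² = 2/77  (sign -1)
sum: t=0:+1/192 t=1:−1/36 t=2:+1/192 = -5/288
3j²(3 3 4; 1 1 -2) = Δ·Π!·Σ² = 20/693  (sign -1)
combine: 4πI² = 441·2/77·20/693 = 40/121
take √, sign +1: I = 0.16219310

0.162193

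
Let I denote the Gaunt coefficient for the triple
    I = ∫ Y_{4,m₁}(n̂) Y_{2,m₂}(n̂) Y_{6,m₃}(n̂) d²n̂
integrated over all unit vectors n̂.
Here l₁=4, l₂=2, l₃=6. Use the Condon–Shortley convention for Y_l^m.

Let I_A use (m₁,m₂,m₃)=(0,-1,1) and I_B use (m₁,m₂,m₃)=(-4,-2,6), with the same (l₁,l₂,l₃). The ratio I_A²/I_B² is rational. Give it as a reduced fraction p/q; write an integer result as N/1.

Shared (l₁,l₂,l₃)=(4,2,6): N and (l;000)² cancel in I_A²/I_B².
A: Δ = 0!·8!·4!/13! = 1/6435; Racah Σ t=0..0: t=0:+1/3456 = 1/3456; ⇒ 3j(4 2 6; 0 -1 1)² = 35/1287, sgn -1
B: Δ = 0!·8!·4!/13! = 1/6435; Racah Σ t=0..0: t=0:+1/967680 = 1/967680; ⇒ 3j(4 2 6; -4 -2 6)² = 1/13, sgn +1
I_A²/I_B² = (35/1287)/(1/13) = 35/99

35/99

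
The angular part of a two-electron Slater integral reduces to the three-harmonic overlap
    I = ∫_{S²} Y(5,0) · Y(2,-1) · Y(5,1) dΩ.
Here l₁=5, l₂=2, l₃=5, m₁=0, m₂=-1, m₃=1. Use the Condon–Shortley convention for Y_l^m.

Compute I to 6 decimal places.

-0.036166

m-sum 0 ✓  L=12 even ✓  3≤5≤7 ✓
Π(2lᵢ+1) = 11×5×11 = 605
triangle coeff Δ(5,2,5) = 1/38610
Σ_t [0,2]: t=0:+1/2880 t=1:−1/576 t=2:+1/2880 = -1/960
(3j)²=10/429 [(5 2 5; 0 0 0)], sign=+1
Σ_t [0,1]: t=0:+1/1440 t=1:−1/1152 = -1/5760
(3j)²=1/858 [(5 2 5; 0 -1 1)], sign=-1
⇒ 4πI² = 25/1521
I = (-1)√(25/1521/(4π)) = -0.03616600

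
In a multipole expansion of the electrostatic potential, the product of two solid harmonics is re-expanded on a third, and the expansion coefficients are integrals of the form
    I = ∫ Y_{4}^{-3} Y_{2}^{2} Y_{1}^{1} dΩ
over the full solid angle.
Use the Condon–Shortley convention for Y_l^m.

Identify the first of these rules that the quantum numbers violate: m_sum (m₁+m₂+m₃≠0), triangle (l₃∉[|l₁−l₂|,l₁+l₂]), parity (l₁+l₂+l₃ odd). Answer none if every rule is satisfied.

triangle

m₁+m₂+m₃ = -3 + 2 + 1 = 0  ✓
triangle: |4−2|=2 ≤ l₃=1 ≤ 4+2=6  ✗
parity: l₁+l₂+l₃ = 7 is odd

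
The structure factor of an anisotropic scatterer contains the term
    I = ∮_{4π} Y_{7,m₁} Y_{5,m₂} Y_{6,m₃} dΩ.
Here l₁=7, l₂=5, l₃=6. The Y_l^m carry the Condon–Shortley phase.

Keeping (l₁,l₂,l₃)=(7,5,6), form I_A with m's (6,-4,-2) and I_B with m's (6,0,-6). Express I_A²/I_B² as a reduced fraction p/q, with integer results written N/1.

Same 7,5,6: normalisation and zero-m 3j drop out of the ratio.
A: Δ: 6! 8! 4! / 19! → 1/174594420; sum: t=0:+1/21772800 t=1:−1/116121600 = 13/348364800; 3j²(7 5 6; 6 -4 -2) = Δ·Π!·Σ² = 169/9690  (sign +1)
B: Δ: 6! 8! 4! / 19! → 1/174594420; sum: t=1:−1/116121600 = -1/116121600; 3j²(7 5 6; 6 0 -6) = Δ·Π!·Σ² = 165/9044  (sign -1)
I_A²/I_B² = (169/9690)/(165/9044) = 2366/2475

2366/2475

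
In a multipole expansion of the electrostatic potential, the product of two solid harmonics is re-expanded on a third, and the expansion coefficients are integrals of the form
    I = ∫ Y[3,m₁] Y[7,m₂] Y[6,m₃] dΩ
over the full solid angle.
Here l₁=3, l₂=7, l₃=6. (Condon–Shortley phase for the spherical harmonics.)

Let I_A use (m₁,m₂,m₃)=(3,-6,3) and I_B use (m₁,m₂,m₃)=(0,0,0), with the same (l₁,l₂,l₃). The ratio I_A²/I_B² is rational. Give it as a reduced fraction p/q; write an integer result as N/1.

3575/3136

Same 3,7,6: normalisation and zero-m 3j drop out of the ratio.
A: Δ: 4! 2! 10! / 17! → 1/2042040; sum: t=0:+1/17418240 = 1/17418240; 3j²(3 7 6; 3 -6 3) = Δ·Π!·Σ² = 15/952  (sign -1)
B: Δ: 4! 2! 10! / 17! → 1/2042040; sum: t=1:−1/207360 t=2:+1/57600 t=3:−1/207360 = 1/129600; 3j²(3 7 6; 0 0 0) = Δ·Π!·Σ² = 168/12155  (sign +1)
I_A²/I_B² = (15/952)/(168/12155) = 3575/3136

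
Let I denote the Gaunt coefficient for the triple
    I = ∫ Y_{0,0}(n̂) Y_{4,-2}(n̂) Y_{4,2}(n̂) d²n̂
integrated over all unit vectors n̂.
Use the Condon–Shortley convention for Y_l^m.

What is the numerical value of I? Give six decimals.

0.282095

Rules hold: Σm=0, L=8 even, 4≤4≤4.
N = 1·9·9 = 81
Δ = 0!·0!·8!/9! = 1/9
Racah Σ t=0..0: t=0:+1/576 = 1/576
⇒ 3j(0 4 4; 0 0 0)² = 1/9, sgn +1
Racah Σ t=0..0: t=0:+1/1440 = 1/1440
⇒ 3j(0 4 4; 0 -2 2)² = 1/9, sgn +1
4πI² = N·(3j₀)²·(3jₘ)² = 1/1
I = +1·√(1/4π) = 0.28209479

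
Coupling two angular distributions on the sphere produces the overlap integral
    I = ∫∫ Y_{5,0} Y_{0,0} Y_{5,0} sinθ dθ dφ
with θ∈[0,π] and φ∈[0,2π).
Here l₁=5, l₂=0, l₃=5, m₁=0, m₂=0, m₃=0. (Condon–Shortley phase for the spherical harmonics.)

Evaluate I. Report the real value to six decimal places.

m-sum 0 ✓  L=10 even ✓  5≤5≤5 ✓
Π(2lᵢ+1) = 11×1×11 = 121
triangle coeff Δ(5,0,5) = 1/11
Σ_t [0,0]: t=0:+1/14400 = 1/14400
(3j)²=1/11 [(5 0 5; 0 0 0)], sign=-1
(m-triple is (0,0,0) — same symbol as above.)
⇒ 4πI² = 1/1
I = (+1)√(1/1/(4π)) = 0.28209479

0.282095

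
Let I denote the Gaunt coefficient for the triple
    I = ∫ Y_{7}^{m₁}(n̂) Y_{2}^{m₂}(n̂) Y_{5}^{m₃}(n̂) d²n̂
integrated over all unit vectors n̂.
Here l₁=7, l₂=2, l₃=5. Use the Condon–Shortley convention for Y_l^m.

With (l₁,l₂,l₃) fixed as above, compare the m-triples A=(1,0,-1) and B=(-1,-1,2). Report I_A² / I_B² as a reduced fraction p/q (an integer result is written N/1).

Same 7,2,5: normalisation and zero-m 3j drop out of the ratio.
A: Δ: 4! 10! 0! / 15! → 1/15015; sum: t=2:+1/69120 = 1/69120; 3j²(7 2 5; 1 0 -1) = Δ·Π!·Σ² = 4/143  (sign +1)
B: Δ: 4! 10! 0! / 15! → 1/15015; sum: t=1:−1/181440 = -1/181440; 3j²(7 2 5; -1 -1 2) = Δ·Π!·Σ² = 32/3003  (sign +1)
I_A²/I_B² = (4/143)/(32/3003) = 21/8

21/8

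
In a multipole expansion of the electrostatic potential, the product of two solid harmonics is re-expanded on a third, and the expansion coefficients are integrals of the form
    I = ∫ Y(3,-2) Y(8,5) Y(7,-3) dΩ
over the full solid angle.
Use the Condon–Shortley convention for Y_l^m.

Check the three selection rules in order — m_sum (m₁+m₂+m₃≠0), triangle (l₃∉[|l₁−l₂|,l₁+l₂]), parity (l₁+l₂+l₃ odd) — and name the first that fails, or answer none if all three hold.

m₁+m₂+m₃ = -2 + 5 − 3 = 0  ✓
triangle: |3−8|=5 ≤ l₃=7 ≤ 3+8=11  ✓
parity: l₁+l₂+l₃ = 18 is even  ✓

none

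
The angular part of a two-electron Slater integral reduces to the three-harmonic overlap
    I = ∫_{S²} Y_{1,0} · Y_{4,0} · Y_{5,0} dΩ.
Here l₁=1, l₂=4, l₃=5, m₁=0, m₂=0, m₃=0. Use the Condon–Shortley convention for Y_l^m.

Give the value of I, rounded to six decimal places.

m-sum 0 ✓  L=10 even ✓  3≤5≤5 ✓
Π(2lᵢ+1) = 3×9×11 = 297
triangle coeff Δ(1,4,5) = 1/495
Σ_t [0,0]: t=0:+1/576 = 1/576
(3j)²=5/99 [(1 4 5; 0 0 0)], sign=-1
(m-triple is (0,0,0) — same symbol as above.)
⇒ 4πI² = 25/33
I = (+1)√(25/33/(4π)) = 0.24553200

0.245532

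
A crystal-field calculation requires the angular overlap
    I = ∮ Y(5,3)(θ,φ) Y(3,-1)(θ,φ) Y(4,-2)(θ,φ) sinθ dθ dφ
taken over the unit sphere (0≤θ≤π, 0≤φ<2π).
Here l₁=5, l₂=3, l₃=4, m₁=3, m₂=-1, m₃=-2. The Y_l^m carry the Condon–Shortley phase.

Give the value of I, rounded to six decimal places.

-0.144236

Rules hold: Σm=0, L=12 even, 2≤4≤8.
N = 11·7·9 = 693
Δ = 4!·6!·2!/13! = 1/180180
Racah Σ t=1..3: t=1:−1/576 t=2:+1/144 t=3:−1/576 = 1/288
⇒ 3j(5 3 4; 0 0 0)² = 20/1001, sgn +1
Racah Σ t=0..2: t=0:+1/2304 t=1:−1/720 t=2:+1/5760 = -1/1280
⇒ 3j(5 3 4; 3 -1 -2)² = 27/1430, sgn -1
4πI² = N·(3j₀)²·(3jₘ)² = 486/1859
I = -1·√(0.261431/4π) = -0.14423595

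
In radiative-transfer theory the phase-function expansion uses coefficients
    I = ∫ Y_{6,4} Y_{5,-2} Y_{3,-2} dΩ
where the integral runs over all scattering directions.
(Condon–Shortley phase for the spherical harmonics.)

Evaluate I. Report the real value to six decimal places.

Rules hold: Σm=0, L=14 even, 1≤3≤11.
N = 13·11·7 = 1001
Δ = 8!·4!·2!/15! = 1/675675
Racah Σ t=3..5: t=3:−1/8640 t=4:+1/2304 t=5:−1/8640 = 7/34560
⇒ 3j(6 5 3; 0 0 0)² = 7/429, sgn -1
Racah Σ t=1..2: t=1:−1/60480 t=2:+1/34560 = 1/80640
⇒ 3j(6 5 3; 4 -2 -2)² = 6/1001, sgn -1
4πI² = N·(3j₀)²·(3jₘ)² = 14/143
I = +1·√(0.0979021/4π) = 0.08826552

0.088266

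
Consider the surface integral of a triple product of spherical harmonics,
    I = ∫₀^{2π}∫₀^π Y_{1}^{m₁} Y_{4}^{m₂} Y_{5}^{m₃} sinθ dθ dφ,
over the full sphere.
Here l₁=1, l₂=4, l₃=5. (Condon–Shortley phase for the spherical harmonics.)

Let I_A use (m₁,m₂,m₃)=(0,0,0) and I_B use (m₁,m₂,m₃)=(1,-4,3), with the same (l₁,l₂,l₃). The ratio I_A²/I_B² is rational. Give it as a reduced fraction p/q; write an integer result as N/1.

25/1

Same 1,4,5: normalisation and zero-m 3j drop out of the ratio.
A: Δ: 0! 2! 8! / 11! → 1/495; sum: t=0:+1/576 = 1/576; 3j²(1 4 5; 0 0 0) = Δ·Π!·Σ² = 5/99  (sign -1)
B: Δ: 0! 2! 8! / 11! → 1/495; sum: t=0:+1/80640 = 1/80640; 3j²(1 4 5; 1 -4 3) = Δ·Π!·Σ² = 1/495  (sign +1)
I_A²/I_B² = (5/99)/(1/495) = 25/1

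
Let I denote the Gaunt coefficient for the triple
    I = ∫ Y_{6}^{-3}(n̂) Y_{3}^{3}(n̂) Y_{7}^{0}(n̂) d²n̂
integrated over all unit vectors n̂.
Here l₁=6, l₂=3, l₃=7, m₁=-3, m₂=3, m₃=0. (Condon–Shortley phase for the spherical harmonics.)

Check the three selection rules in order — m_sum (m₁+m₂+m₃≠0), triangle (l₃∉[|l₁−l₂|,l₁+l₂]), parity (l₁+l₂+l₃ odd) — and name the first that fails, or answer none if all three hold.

azimuthal sum: -3 + 3 + 0 = 0  ✓
3 ≤ 7 ≤ 9 (triangle on l)  ✓
L = 6 + 3 + 7 = 16 (even)  ✓

none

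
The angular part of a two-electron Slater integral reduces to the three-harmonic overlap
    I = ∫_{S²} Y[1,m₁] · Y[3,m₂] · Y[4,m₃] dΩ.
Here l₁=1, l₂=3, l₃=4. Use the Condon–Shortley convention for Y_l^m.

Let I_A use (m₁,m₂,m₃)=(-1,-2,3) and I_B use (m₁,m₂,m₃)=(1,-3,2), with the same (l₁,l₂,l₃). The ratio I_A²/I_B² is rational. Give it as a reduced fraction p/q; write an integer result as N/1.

Same 1,3,4: normalisation and zero-m 3j drop out of the ratio.
A: Δ: 0! 2! 6! / 9! → 1/252; sum: t=0:+1/240 = 1/240; 3j²(1 3 4; -1 -2 3) = Δ·Π!·Σ² = 1/12  (sign -1)
B: Δ: 0! 2! 6! / 9! → 1/252; sum: t=0:+1/1440 = 1/1440; 3j²(1 3 4; 1 -3 2) = Δ·Π!·Σ² = 1/252  (sign +1)
I_A²/I_B² = (1/12)/(1/252) = 21/1

21/1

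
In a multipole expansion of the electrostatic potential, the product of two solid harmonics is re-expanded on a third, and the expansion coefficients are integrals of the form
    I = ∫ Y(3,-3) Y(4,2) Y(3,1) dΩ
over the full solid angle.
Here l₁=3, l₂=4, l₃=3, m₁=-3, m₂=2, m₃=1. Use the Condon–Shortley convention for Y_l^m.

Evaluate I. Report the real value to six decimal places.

-0.188451

Rules hold: Σm=0, L=10 even, 1≤3≤7.
N = 7·9·7 = 441
Δ = 4!·2!·4!/11! = 1/34650
Racah Σ t=1..3: t=1:−1/72 t=2:+1/16 t=3:−1/72 = 5/144
⇒ 3j(3 4 3; 0 0 0)² = 2/77, sgn -1
Racah Σ t=4..4: t=4:+1/192 = 1/192
⇒ 3j(3 4 3; -3 2 1)² = 3/77, sgn +1
4πI² = N·(3j₀)²·(3jₘ)² = 54/121
I = -1·√(0.446281/4π) = -0.18845135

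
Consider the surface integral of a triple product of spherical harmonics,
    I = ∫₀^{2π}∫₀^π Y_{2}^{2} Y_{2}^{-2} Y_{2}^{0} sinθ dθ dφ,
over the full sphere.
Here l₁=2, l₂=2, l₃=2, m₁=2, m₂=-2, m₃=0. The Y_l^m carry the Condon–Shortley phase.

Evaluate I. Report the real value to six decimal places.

-0.180224

m-sum 0 ✓  L=6 even ✓  0≤2≤4 ✓
Π(2lᵢ+1) = 5×5×5 = 125
triangle coeff Δ(2,2,2) = 1/630
Σ_t [0,2]: t=0:+1/8 t=1:−1/1 t=2:+1/8 = -3/4
(3j)²=2/35 [(2 2 2; 0 0 0)], sign=-1
Σ_t [0,0]: t=0:+1/8 = 1/8
(3j)²=2/35 [(2 2 2; 2 -2 0)], sign=+1
⇒ 4πI² = 20/49
I = (-1)√(20/49/(4π)) = -0.18022375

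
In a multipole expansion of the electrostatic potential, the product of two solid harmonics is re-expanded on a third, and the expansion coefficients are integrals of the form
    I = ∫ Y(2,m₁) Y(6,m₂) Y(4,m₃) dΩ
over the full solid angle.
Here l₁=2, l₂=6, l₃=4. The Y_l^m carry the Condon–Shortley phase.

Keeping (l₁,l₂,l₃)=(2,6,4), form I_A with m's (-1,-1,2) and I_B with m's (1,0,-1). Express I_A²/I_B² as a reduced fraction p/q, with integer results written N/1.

Shared (l₁,l₂,l₃)=(2,6,4): N and (l;000)² cancel in I_A²/I_B².
A: Δ = 4!·0!·8!/13! = 1/6435; Racah Σ t=3..3: t=3:−1/8640 = -1/8640; ⇒ 3j(2 6 4; -1 -1 2)² = 14/1287, sgn -1
B: Δ = 4!·0!·8!/13! = 1/6435; Racah Σ t=1..1: t=1:−1/4320 = -1/4320; ⇒ 3j(2 6 4; 1 0 -1)² = 8/429, sgn +1
I_A²/I_B² = (14/1287)/(8/429) = 7/12

7/12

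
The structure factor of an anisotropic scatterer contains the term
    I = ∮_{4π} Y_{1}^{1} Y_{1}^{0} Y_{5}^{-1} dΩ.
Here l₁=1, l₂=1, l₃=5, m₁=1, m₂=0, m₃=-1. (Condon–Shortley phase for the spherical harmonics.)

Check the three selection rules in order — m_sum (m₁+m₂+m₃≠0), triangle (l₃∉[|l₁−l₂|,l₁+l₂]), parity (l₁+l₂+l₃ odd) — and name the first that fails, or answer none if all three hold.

triangle

azimuthal sum: 1 + 0 − 1 = 0  ✓
0 ≤ 5 ≤ 2 (triangle on l)  ✗
L = 1 + 1 + 5 = 7 (odd)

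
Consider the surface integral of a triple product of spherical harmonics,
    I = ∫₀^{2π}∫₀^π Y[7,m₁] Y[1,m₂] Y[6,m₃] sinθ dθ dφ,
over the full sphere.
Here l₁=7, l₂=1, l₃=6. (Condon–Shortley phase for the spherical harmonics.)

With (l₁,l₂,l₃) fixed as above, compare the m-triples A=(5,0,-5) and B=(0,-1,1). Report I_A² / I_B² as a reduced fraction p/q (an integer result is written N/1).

8/7

l's match ⇒ only the (l;m) 3-j factors differ between A and B.
A: triangle coeff Δ(7,1,6) = 1/1365; Σ_t [1,1]: t=1:−1/39916800 = -1/39916800; (3j)²=8/455 [(7 1 6; 5 0 -5)], sign=+1
B: triangle coeff Δ(7,1,6) = 1/1365; Σ_t [0,0]: t=0:+1/1209600 = 1/1209600; (3j)²=1/65 [(7 1 6; 0 -1 1)], sign=-1
I_A²/I_B² = (8/455)/(1/65) = 8/7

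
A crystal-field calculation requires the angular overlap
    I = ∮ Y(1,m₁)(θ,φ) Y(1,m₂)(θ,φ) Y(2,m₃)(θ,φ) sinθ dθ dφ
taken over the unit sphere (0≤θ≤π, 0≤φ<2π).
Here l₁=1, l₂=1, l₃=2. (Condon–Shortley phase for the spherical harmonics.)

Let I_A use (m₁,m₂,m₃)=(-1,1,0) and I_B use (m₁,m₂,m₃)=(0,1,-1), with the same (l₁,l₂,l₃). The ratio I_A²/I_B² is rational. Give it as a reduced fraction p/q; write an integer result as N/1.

1/3

Same 1,1,2: normalisation and zero-m 3j drop out of the ratio.
A: Δ: 0! 2! 2! / 5! → 1/30; sum: t=0:+1/4 = 1/4; 3j²(1 1 2; -1 1 0) = Δ·Π!·Σ² = 1/30  (sign +1)
B: Δ: 0! 2! 2! / 5! → 1/30; sum: t=0:+1/2 = 1/2; 3j²(1 1 2; 0 1 -1) = Δ·Π!·Σ² = 1/10  (sign -1)
I_A²/I_B² = (1/30)/(1/10) = 1/3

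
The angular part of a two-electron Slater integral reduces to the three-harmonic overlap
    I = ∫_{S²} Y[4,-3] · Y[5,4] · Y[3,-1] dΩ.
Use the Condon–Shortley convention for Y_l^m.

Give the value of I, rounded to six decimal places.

0.042401

Checks pass: Σm=0; 12 even; l₃=3∈[1,9].
(2·4+1)(2·5+1)(2·3+1) = 693
Δ: 6! 2! 4! / 13! → 1/180180
sum: t=2:+1/576 t=3:−1/144 t=4:+1/576 = -1/288
3j²(4 5 3; 0 0 0) = Δ·Π!·Σ² = 20/1001  (sign +1)
sum: t=5:−1/5760 t=6:+1/4320 = 1/17280
3j²(4 5 3; -3 4 -1) = Δ·Π!·Σ² = 7/4290  (sign +1)
combine: 4πI² = 693·20/1001·7/4290 = 42/1859
take √, sign +1: I = 0.04240138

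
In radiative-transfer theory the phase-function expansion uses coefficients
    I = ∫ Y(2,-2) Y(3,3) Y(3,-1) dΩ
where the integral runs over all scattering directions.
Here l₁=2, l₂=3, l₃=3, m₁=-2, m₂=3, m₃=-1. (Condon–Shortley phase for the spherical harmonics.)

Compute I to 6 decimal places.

0.132981

m-sum 0 ✓  L=8 even ✓  1≤3≤5 ✓
Π(2lᵢ+1) = 5×7×7 = 245
triangle coeff Δ(2,3,3) = 1/3780
Σ_t [0,2]: t=0:+1/24 t=1:−1/4 t=2:+1/24 = -1/6
(3j)²=4/105 [(2 3 3; 0 0 0)], sign=+1
Σ_t [2,2]: t=2:+1/96 = 1/96
(3j)²=1/42 [(2 3 3; -2 3 -1)], sign=+1
⇒ 4πI² = 2/9
I = (+1)√(2/9/(4π)) = 0.13298076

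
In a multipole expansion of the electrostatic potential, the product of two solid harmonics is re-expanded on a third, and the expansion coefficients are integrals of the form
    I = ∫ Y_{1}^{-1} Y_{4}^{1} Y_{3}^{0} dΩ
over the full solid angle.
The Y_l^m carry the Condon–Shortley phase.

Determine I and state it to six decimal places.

Checks pass: Σm=0; 8 even; l₃=3∈[3,5].
(2·1+1)(2·4+1)(2·3+1) = 189
Δ: 2! 0! 6! / 9! → 1/252
sum: t=1:−1/36 = -1/36
3j²(1 4 3; 0 0 0) = Δ·Π!·Σ² = 4/63  (sign +1)
sum: t=2:+1/72 = 1/72
3j²(1 4 3; -1 1 0) = Δ·Π!·Σ² = 5/126  (sign -1)
combine: 4πI² = 189·4/63·5/126 = 10/21
take √, sign -1: I = -0.19466390

-0.194664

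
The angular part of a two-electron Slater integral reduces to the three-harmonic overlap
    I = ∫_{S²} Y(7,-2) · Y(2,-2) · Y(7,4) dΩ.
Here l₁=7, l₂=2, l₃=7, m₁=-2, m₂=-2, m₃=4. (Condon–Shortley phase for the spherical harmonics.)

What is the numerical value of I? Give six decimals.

Rules hold: Σm=0, L=16 even, 5≤7≤9.
N = 15·5·15 = 1125
Δ = 2!·12!·2!/17! = 1/185640
Racah Σ t=0..2: t=0:+1/2419200 t=1:−1/518400 t=2:+1/2419200 = -1/907200
⇒ 3j(7 2 7; 0 0 0)² = 56/3315, sgn +1
Racah Σ t=0..0: t=0:+1/8709120 = 1/8709120
⇒ 3j(7 2 7; -2 -2 4)² = 55/3094, sgn -1
4πI² = N·(3j₀)²·(3jₘ)² = 16500/48841
I = -1·√(0.337831/4π) = -0.16396259

-0.163963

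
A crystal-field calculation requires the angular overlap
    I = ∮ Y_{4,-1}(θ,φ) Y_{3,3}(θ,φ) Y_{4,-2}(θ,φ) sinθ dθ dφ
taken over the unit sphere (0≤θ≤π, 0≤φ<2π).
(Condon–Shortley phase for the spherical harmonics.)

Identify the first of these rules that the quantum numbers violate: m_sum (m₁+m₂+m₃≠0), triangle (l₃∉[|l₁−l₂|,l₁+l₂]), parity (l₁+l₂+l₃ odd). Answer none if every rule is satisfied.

azimuthal sum: -1 + 3 − 2 = 0  ✓
1 ≤ 4 ≤ 7 (triangle on l)  ✓
L = 4 + 3 + 4 = 11 (odd)  ✗

parity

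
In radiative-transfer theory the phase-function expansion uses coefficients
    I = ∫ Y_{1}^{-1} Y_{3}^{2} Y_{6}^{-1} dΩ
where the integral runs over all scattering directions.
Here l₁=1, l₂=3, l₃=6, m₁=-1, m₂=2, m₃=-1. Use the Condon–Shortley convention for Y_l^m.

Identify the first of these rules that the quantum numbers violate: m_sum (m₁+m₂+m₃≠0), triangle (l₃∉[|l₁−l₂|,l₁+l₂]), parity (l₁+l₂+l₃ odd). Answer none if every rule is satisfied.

triangle

Σmᵢ = 0  ✓
l₃∈[|l₁−l₂|,l₁+l₂]=[2,4], have l₃=6  ✗
Σlᵢ = 10 ⇒ even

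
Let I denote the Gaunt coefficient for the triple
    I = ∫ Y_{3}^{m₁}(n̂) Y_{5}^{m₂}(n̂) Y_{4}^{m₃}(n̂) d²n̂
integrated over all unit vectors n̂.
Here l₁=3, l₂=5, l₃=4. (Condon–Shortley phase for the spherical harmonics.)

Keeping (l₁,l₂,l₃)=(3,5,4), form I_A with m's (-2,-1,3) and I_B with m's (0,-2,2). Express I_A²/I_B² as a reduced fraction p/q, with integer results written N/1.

605/12

Same 3,5,4: normalisation and zero-m 3j drop out of the ratio.
A: Δ: 4! 2! 6! / 13! → 1/180180; sum: t=3:−1/1440 t=4:+1/17280 = -11/17280; 3j²(3 5 4; -2 -1 3) = Δ·Π!·Σ² = 11/468  (sign +1)
B: Δ: 4! 2! 6! / 13! → 1/180180; sum: t=1:−1/576 t=2:+1/480 t=3:−1/8640 = 1/4320; 3j²(3 5 4; 0 -2 2) = Δ·Π!·Σ² = 1/2145  (sign +1)
I_A²/I_B² = (11/468)/(1/2145) = 605/12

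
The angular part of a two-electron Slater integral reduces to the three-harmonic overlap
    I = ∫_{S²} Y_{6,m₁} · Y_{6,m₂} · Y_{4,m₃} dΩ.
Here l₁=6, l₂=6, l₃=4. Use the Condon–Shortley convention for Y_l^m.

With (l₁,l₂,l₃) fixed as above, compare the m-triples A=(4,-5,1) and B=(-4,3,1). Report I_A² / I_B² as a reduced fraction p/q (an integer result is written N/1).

Same 6,6,4: normalisation and zero-m 3j drop out of the ratio.
A: Δ: 8! 4! 4! / 17! → 1/15315300; sum: t=0:+1/967680 t=1:−1/725760 = -1/2903040; 3j²(6 6 4; 4 -5 1) = Δ·Π!·Σ² = 5/3094  (sign +1)
B: Δ: 8! 4! 4! / 17! → 1/15315300; sum: t=6:+1/207360 t=7:−1/120960 t=8:+1/967680 = -1/414720; 3j²(6 6 4; -4 3 1) = Δ·Π!·Σ² = 21/4862  (sign +1)
I_A²/I_B² = (5/3094)/(21/4862) = 55/147

55/147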